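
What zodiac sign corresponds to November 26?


Date: November 26
Conventional tropical zodiac dates: Sagittarius from November 22 onward; Capricorn starts December 22
November 26 falls within the Sagittarius range

Sagittarius


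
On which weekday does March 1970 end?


March 1970 has 31 days
Anchor: Jan 1, 1970. With p = 1970 - 1 = 1969: (p + p//4 - p//100 + p//400) mod 7 = (1969 + 492 - 19 + 4) mod 7 = 2446 mod 7 = 3 -> Thursday (Mon=0 ... Sun=6)
Days before March (Jan-Feb): 59; March 1 index = (3 + 59) mod 7 = 6 -> Sunday
Last day offset: 31 - 1 = 30 days
Weekday index = (6 + 30) mod 7 = 1

Tuesday, March 31


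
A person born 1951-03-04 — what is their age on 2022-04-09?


Birth: 1951-03-04
Reference: 2022-04-09
Year difference: 2022 - 1951 = 71

71 years old


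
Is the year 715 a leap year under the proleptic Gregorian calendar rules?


Gregorian leap year rule: divisible by 4, but not by 100, unless also by 400.
715 is not divisible by 4 -> not a leap year

No


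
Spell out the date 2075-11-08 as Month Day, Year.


ISO 2075-11-08 parses as year=2075, month=11, day=08
Month 11 -> November

November 8, 2075


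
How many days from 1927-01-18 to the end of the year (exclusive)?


Day of year: 18 of 365
Remaining = 365 - 18

347 days


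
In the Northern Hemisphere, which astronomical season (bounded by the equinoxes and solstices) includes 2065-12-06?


Date: December 6
Astronomical Autumn (approx.; exact equinox/solstice day varies by year): September 22 to December 20
December 6 falls within the Autumn window

Autumn


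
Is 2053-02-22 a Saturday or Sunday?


Anchor: Jan 1, 2053. With p = 2053 - 1 = 2052: (p + p//4 - p//100 + p//400) mod 7 = (2052 + 513 - 20 + 5) mod 7 = 2550 mod 7 = 2 -> Wednesday (Mon=0 ... Sun=6)
Day of year: 53; offset = 52
Weekday index = (2 + 52) mod 7 = 5 -> Saturday
Weekend days: Saturday, Sunday

Yes


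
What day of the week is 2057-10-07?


Date: October 7, 2057
Anchor: Jan 1, 2057. With p = 2057 - 1 = 2056: (p + p//4 - p//100 + p//400) mod 7 = (2056 + 514 - 20 + 5) mod 7 = 2555 mod 7 = 0 -> Monday (Mon=0 ... Sun=6)
Days before October (Jan-Sep): 273; offset = 273 + 7 - 1 = 279
Weekday index = (0 + 279) mod 7 = 6

Day of the week: Sunday


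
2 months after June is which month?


June is month 6
6 + 2 = 8

August


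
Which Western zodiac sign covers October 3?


Date: October 3
Conventional tropical zodiac dates: Libra from September 23 onward; Scorpio starts October 23
October 3 falls within the Libra range

Libra


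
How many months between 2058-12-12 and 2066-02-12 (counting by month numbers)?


From December 2058 to February 2066
8 years * 12 = 96 months, minus 10 months = 86

86 months


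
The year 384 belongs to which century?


Century = (year - 1) // 100 + 1
= (384 - 1) // 100 + 1
= 383 // 100 + 1
= 3 + 1

4th century


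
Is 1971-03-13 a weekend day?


Anchor: Jan 1, 1971. With p = 1971 - 1 = 1970: (p + p//4 - p//100 + p//400) mod 7 = (1970 + 492 - 19 + 4) mod 7 = 2447 mod 7 = 4 -> Friday (Mon=0 ... Sun=6)
Day of year: 72; offset = 71
Weekday index = (4 + 71) mod 7 = 5 -> Saturday
Weekend days: Saturday, Sunday

Yes


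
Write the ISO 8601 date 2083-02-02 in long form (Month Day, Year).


ISO 2083-02-02 parses as year=2083, month=02, day=02
Month 2 -> February

February 2, 2083


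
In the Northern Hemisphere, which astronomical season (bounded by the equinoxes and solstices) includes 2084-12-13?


Date: December 13
Astronomical Autumn (approx.; exact equinox/solstice day varies by year): September 22 to December 20
December 13 falls within the Autumn window

Autumn


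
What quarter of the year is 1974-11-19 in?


Month: November (month 11)
Q1: Jan-Mar, Q2: Apr-Jun, Q3: Jul-Sep, Q4: Oct-Dec

Q4


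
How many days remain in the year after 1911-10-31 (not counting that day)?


Day of year: 304 of 365
Remaining = 365 - 304

61 days


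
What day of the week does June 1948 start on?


Target: June 1, 1948
Anchor: Jan 1, 1948. With p = 1948 - 1 = 1947: (p + p//4 - p//100 + p//400) mod 7 = (1947 + 486 - 19 + 4) mod 7 = 2418 mod 7 = 3 -> Thursday (Mon=0 ... Sun=6)
Days before June (Jan-May): 152 days
Weekday index = (3 + 152) mod 7 = 1

Tuesday


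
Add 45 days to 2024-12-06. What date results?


Start: 2024-12-06, add 45 days
December 2024 has 31 days: 31 - 6 = 25 days to December 31 -> 20 left
January 2025: 20 <= 31 -> lands on January 20

Result: 2025-01-20


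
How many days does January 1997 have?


January 1997

31 days


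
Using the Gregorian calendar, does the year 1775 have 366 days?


Gregorian leap year rule: divisible by 4, but not by 100, unless also by 400.
1775 is not divisible by 4 -> not a leap year

No


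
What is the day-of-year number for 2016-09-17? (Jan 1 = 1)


Date: September 17, 2016
Days in months 1 through 8: 244
Plus 17 days in September

Day of year: 261


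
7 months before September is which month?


September is month 9
9 - 7 = 2

February


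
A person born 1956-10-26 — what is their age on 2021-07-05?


Birth: 1956-10-26
Reference: 2021-07-05
Year difference: 2021 - 1956 = 65
Birthday not yet reached in 2021, subtract 1

64 years old


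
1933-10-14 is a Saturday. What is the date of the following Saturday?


Current: Saturday
Target: Saturday
Days ahead: 7

Next Saturday: 1933-10-21


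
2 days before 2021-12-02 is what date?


Start: 2021-12-02, subtract 2 days
Back 2 days from December 2 reaches November 30, 2021 -> 0 left
November 2021: 30 - 0 = 30 -> lands on November 30

Result: 2021-11-30


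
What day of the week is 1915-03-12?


Date: March 12, 1915
Anchor: Jan 1, 1915. With p = 1915 - 1 = 1914: (p + p//4 - p//100 + p//400) mod 7 = (1914 + 478 - 19 + 4) mod 7 = 2377 mod 7 = 4 -> Friday (Mon=0 ... Sun=6)
Days before March (Jan-Feb): 59; offset = 59 + 12 - 1 = 70
Weekday index = (4 + 70) mod 7 = 4

Day of the week: Friday


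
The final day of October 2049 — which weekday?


October 2049 has 31 days
Anchor: Jan 1, 2049. With p = 2049 - 1 = 2048: (p + p//4 - p//100 + p//400) mod 7 = (2048 + 512 - 20 + 5) mod 7 = 2545 mod 7 = 4 -> Friday (Mon=0 ... Sun=6)
Days before October (Jan-Sep): 273; October 1 index = (4 + 273) mod 7 = 4 -> Friday
Last day offset: 31 - 1 = 30 days
Weekday index = (4 + 30) mod 7 = 6

Sunday, October 31


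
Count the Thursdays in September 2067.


September 2067 has 30 days
Anchor: Jan 1, 2067. With p = 2067 - 1 = 2066: (p + p//4 - p//100 + p//400) mod 7 = (2066 + 516 - 20 + 5) mod 7 = 2567 mod 7 = 5 -> Saturday (Mon=0 ... Sun=6)
Days before September (Jan-Aug): 243; September 1 index = (5 + 243) mod 7 = 3 -> Thursday
First Thursday is September 1
Thursdays: 1, 8, 15, 22, 29

5 Thursdays


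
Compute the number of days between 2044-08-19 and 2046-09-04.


From 2044-08-19 to 2046-09-04
2044-08-19: days before August = 31 + 29 + 31 + 30 + 31 + 30 + 31 = 213 (2044 is a leap year); day of year = 213 + 19 = 232
2046-09-04: days before September = 31 + 28 + 31 + 30 + 31 + 30 + 31 + 31 = 243 (2046 is not a leap year); day of year = 243 + 4 = 247
Rest of 2044: 366 - 232 = 134
Full years 2045 (365): 365
Total = 134 + 365 + 247 = 746

746 days


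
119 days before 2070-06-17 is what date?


Start: 2070-06-17, subtract 119 days
Back 17 days from June 17 reaches May 31, 2070 -> 102 left
May 2070 has 31 days -> back to April 30, 2070 -> 71 left
April 2070 has 30 days -> back to March 31, 2070 -> 41 left
March 2070 has 31 days -> back to February 28, 2070 -> 10 left
February 2070: 28 - 10 = 18 -> lands on February 18

Result: 2070-02-18


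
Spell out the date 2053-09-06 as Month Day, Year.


ISO 2053-09-06 parses as year=2053, month=09, day=06
Month 9 -> September

September 6, 2053


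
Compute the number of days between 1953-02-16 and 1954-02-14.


From 1953-02-16 to 1954-02-14
1953-02-16: days before February = 31; day of year = 31 + 16 = 47
1954-02-14: days before February = 31; day of year = 31 + 14 = 45
Rest of 1953: 365 - 47 = 318
Total = 318 + 45 = 363

363 days


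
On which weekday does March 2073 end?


March 2073 has 31 days
Anchor: Jan 1, 2073. With p = 2073 - 1 = 2072: (p + p//4 - p//100 + p//400) mod 7 = (2072 + 518 - 20 + 5) mod 7 = 2575 mod 7 = 6 -> Sunday (Mon=0 ... Sun=6)
Days before March (Jan-Feb): 59; March 1 index = (6 + 59) mod 7 = 2 -> Wednesday
Last day offset: 31 - 1 = 30 days
Weekday index = (2 + 30) mod 7 = 4

Friday, March 31


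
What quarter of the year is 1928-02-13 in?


Month: February (month 2)
Q1: Jan-Mar, Q2: Apr-Jun, Q3: Jul-Sep, Q4: Oct-Dec

Q1


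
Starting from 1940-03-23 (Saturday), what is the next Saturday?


Current: Saturday
Target: Saturday
Days ahead: 7

Next Saturday: 1940-03-30


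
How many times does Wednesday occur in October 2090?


October 2090 has 31 days
Anchor: Jan 1, 2090. With p = 2090 - 1 = 2089: (p + p//4 - p//100 + p//400) mod 7 = (2089 + 522 - 20 + 5) mod 7 = 2596 mod 7 = 6 -> Sunday (Mon=0 ... Sun=6)
Days before October (Jan-Sep): 273; October 1 index = (6 + 273) mod 7 = 6 -> Sunday
First Wednesday is October 4
Wednesdays: 4, 11, 18, 25

4 Wednesdays


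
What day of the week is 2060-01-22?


Date: January 22, 2060
Anchor: Jan 1, 2060. With p = 2060 - 1 = 2059: (p + p//4 - p//100 + p//400) mod 7 = (2059 + 514 - 20 + 5) mod 7 = 2558 mod 7 = 3 -> Thursday (Mon=0 ... Sun=6)
Days into year = 22 - 1 = 21
Weekday index = (3 + 21) mod 7 = 3

Day of the week: Thursday


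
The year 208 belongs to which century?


Century = (year - 1) // 100 + 1
= (208 - 1) // 100 + 1
= 207 // 100 + 1
= 2 + 1

3rd century


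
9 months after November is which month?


November is month 11
11 + 9 = 20; wrap: 20 - 12 = 8

August


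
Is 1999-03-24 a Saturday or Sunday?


Anchor: Jan 1, 1999. With p = 1999 - 1 = 1998: (p + p//4 - p//100 + p//400) mod 7 = (1998 + 499 - 19 + 4) mod 7 = 2482 mod 7 = 4 -> Friday (Mon=0 ... Sun=6)
Day of year: 83; offset = 82
Weekday index = (4 + 82) mod 7 = 2 -> Wednesday
Weekend days: Saturday, Sunday

No


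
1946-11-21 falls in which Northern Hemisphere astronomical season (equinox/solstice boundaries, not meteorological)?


Date: November 21
Astronomical Autumn (approx.; exact equinox/solstice day varies by year): September 22 to December 20
November 21 falls within the Autumn window

Autumn


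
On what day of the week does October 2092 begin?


Target: October 1, 2092
Anchor: Jan 1, 2092. With p = 2092 - 1 = 2091: (p + p//4 - p//100 + p//400) mod 7 = (2091 + 522 - 20 + 5) mod 7 = 2598 mod 7 = 1 -> Tuesday (Mon=0 ... Sun=6)
Days before October (Jan-Sep): 274 days
Weekday index = (1 + 274) mod 7 = 2

Wednesday


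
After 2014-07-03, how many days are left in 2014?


Day of year: 184 of 365
Remaining = 365 - 184

181 days


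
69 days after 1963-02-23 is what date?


Start: 1963-02-23, add 69 days
February 1963 has 28 days: 28 - 23 = 5 days to February 28 -> 64 left
March 1963 has 31 days -> 33 left
April 1963 has 30 days -> 3 left
May 1963: 3 <= 31 -> lands on May 3

Result: 1963-05-03


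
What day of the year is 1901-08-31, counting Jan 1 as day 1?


Date: August 31, 1901
Days in months 1 through 7: 212
Plus 31 days in August

Day of year: 243


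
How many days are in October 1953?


October 1953

31 days


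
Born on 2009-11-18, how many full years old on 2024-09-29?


Birth: 2009-11-18
Reference: 2024-09-29
Year difference: 2024 - 2009 = 15
Birthday not yet reached in 2024, subtract 1

14 years old


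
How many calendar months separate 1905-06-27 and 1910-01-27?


From June 1905 to January 1910
5 years * 12 = 60 months, minus 5 months = 55

55 months


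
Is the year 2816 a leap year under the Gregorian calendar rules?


Gregorian leap year rule: divisible by 4, but not by 100, unless also by 400.
2816 is divisible by 4 but not 100 -> leap year

Yes


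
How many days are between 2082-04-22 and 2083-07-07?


From 2082-04-22 to 2083-07-07
2082-04-22: days before April = 31 + 28 + 31 = 90 (2082 is not a leap year); day of year = 90 + 22 = 112
2083-07-07: days before July = 31 + 28 + 31 + 30 + 31 + 30 = 181 (2083 is not a leap year); day of year = 181 + 7 = 188
Rest of 2082: 365 - 112 = 253
Total = 253 + 188 = 441

441 days


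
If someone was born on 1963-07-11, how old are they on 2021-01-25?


Birth: 1963-07-11
Reference: 2021-01-25
Year difference: 2021 - 1963 = 58
Birthday not yet reached in 2021, subtract 1

57 years old


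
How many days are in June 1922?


June 1922

30 days


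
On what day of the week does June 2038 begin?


Target: June 1, 2038
Anchor: Jan 1, 2038. With p = 2038 - 1 = 2037: (p + p//4 - p//100 + p//400) mod 7 = (2037 + 509 - 20 + 5) mod 7 = 2531 mod 7 = 4 -> Friday (Mon=0 ... Sun=6)
Days before June (Jan-May): 151 days
Weekday index = (4 + 151) mod 7 = 1

Tuesday


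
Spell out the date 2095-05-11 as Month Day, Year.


ISO 2095-05-11 parses as year=2095, month=05, day=11
Month 5 -> May

May 11, 2095


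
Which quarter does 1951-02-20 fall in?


Month: February (month 2)
Q1: Jan-Mar, Q2: Apr-Jun, Q3: Jul-Sep, Q4: Oct-Dec

Q1


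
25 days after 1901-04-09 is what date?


Start: 1901-04-09, add 25 days
April 1901 has 30 days: 30 - 9 = 21 days to April 30 -> 4 left
May 1901: 4 <= 31 -> lands on May 4

Result: 1901-05-04


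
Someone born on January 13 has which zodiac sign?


Date: January 13
Conventional tropical zodiac dates: Capricorn from December 22 onward; Aquarius starts January 20
January 13 falls within the Capricorn range

Capricorn


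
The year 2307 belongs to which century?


Century = (year - 1) // 100 + 1
= (2307 - 1) // 100 + 1
= 2306 // 100 + 1
= 23 + 1

24th century


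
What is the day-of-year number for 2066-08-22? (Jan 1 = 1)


Date: August 22, 2066
Days in months 1 through 7: 212
Plus 22 days in August

Day of year: 234


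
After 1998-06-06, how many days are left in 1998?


Day of year: 157 of 365
Remaining = 365 - 157

208 days


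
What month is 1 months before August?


August is month 8
8 - 1 = 7

July


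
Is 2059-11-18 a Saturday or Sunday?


Anchor: Jan 1, 2059. With p = 2059 - 1 = 2058: (p + p//4 - p//100 + p//400) mod 7 = (2058 + 514 - 20 + 5) mod 7 = 2557 mod 7 = 2 -> Wednesday (Mon=0 ... Sun=6)
Day of year: 322; offset = 321
Weekday index = (2 + 321) mod 7 = 1 -> Tuesday
Weekend days: Saturday, Sunday

No


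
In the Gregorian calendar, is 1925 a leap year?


Gregorian leap year rule: divisible by 4, but not by 100, unless also by 400.
1925 is not divisible by 4 -> not a leap year

No


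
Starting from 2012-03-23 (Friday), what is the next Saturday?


Current: Friday
Target: Saturday
Days ahead: 1

Next Saturday: 2012-03-24


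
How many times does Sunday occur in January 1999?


January 1999 has 31 days
Anchor: Jan 1, 1999. With p = 1999 - 1 = 1998: (p + p//4 - p//100 + p//400) mod 7 = (1998 + 499 - 19 + 4) mod 7 = 2482 mod 7 = 4 -> Friday (Mon=0 ... Sun=6)
January 1 is the anchor itself -> Friday
First Sunday is January 3
Sundays: 3, 10, 17, 24, 31

5 Sundays


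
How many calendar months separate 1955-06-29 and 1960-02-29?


From June 1955 to February 1960
5 years * 12 = 60 months, minus 4 months = 56

56 months


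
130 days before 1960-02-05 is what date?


Start: 1960-02-05, subtract 130 days
Back 5 days from February 5 reaches January 31, 1960 -> 125 left
January 1960 has 31 days -> back to December 31, 1959 -> 94 left
December 1959 has 31 days -> back to November 30, 1959 -> 63 left
November 1959 has 30 days -> back to October 31, 1959 -> 33 left
October 1959 has 31 days -> back to September 30, 1959 -> 2 left
September 1959: 30 - 2 = 28 -> lands on September 28

Result: 1959-09-28


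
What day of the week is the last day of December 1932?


December 1932 has 31 days
Anchor: Jan 1, 1932. With p = 1932 - 1 = 1931: (p + p//4 - p//100 + p//400) mod 7 = (1931 + 482 - 19 + 4) mod 7 = 2398 mod 7 = 4 -> Friday (Mon=0 ... Sun=6)
Days before December (Jan-Nov): 335; December 1 index = (4 + 335) mod 7 = 3 -> Thursday
Last day offset: 31 - 1 = 30 days
Weekday index = (3 + 30) mod 7 = 5

Saturday, December 31


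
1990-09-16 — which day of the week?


Date: September 16, 1990
Anchor: Jan 1, 1990. With p = 1990 - 1 = 1989: (p + p//4 - p//100 + p//400) mod 7 = (1989 + 497 - 19 + 4) mod 7 = 2471 mod 7 = 0 -> Monday (Mon=0 ... Sun=6)
Days before September (Jan-Aug): 243; offset = 243 + 16 - 1 = 258
Weekday index = (0 + 258) mod 7 = 6

Day of the week: Sunday


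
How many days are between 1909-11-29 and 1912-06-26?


From 1909-11-29 to 1912-06-26
1909-11-29: days before November = 31 + 28 + 31 + 30 + 31 + 30 + 31 + 31 + 30 + 31 = 304 (1909 is not a leap year); day of year = 304 + 29 = 333
1912-06-26: days before June = 31 + 29 + 31 + 30 + 31 = 152 (1912 is a leap year); day of year = 152 + 26 = 178
Rest of 1909: 365 - 333 = 32
Full years 1910 (365), 1911 (365): 730
Total = 32 + 730 + 178 = 940

940 days


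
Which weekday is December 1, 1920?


Target: December 1, 1920
Anchor: Jan 1, 1920. With p = 1920 - 1 = 1919: (p + p//4 - p//100 + p//400) mod 7 = (1919 + 479 - 19 + 4) mod 7 = 2383 mod 7 = 3 -> Thursday (Mon=0 ... Sun=6)
Days before December (Jan-Nov): 335 days
Weekday index = (3 + 335) mod 7 = 2

Wednesday


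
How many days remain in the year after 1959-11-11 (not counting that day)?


Day of year: 315 of 365
Remaining = 365 - 315

50 days


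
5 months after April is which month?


April is month 4
4 + 5 = 9

September


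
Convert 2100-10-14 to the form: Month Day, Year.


ISO 2100-10-14 parses as year=2100, month=10, day=14
Month 10 -> October

October 14, 2100


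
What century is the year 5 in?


Century = (year - 1) // 100 + 1
= (5 - 1) // 100 + 1
= 4 // 100 + 1
= 0 + 1

1st century


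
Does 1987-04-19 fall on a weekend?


Anchor: Jan 1, 1987. With p = 1987 - 1 = 1986: (p + p//4 - p//100 + p//400) mod 7 = (1986 + 496 - 19 + 4) mod 7 = 2467 mod 7 = 3 -> Thursday (Mon=0 ... Sun=6)
Day of year: 109; offset = 108
Weekday index = (3 + 108) mod 7 = 6 -> Sunday
Weekend days: Saturday, Sunday

Yes


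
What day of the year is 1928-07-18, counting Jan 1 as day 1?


Date: July 18, 1928
Days in months 1 through 6: 182
Plus 18 days in July

Day of year: 200


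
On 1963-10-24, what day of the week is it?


Date: October 24, 1963
Anchor: Jan 1, 1963. With p = 1963 - 1 = 1962: (p + p//4 - p//100 + p//400) mod 7 = (1962 + 490 - 19 + 4) mod 7 = 2437 mod 7 = 1 -> Tuesday (Mon=0 ... Sun=6)
Days before October (Jan-Sep): 273; offset = 273 + 24 - 1 = 296
Weekday index = (1 + 296) mod 7 = 3

Day of the week: Thursday


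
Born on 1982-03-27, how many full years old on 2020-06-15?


Birth: 1982-03-27
Reference: 2020-06-15
Year difference: 2020 - 1982 = 38

38 years old


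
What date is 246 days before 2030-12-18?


Start: 2030-12-18, subtract 246 days
Back 18 days from December 18 reaches November 30, 2030 -> 228 left
November 2030 has 30 days -> back to October 31, 2030 -> 198 left
October 2030 has 31 days -> back to September 30, 2030 -> 167 left
September 2030 has 30 days -> back to August 31, 2030 -> 137 left
August 2030 has 31 days -> back to July 31, 2030 -> 106 left
July 2030 has 31 days -> back to June 30, 2030 -> 75 left
June 2030 has 30 days -> back to May 31, 2030 -> 45 left
May 2030 has 31 days -> back to April 30, 2030 -> 14 left
April 2030: 30 - 14 = 16 -> lands on April 16

Result: 2030-04-16


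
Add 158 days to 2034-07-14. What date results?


Start: 2034-07-14, add 158 days
July 2034 has 31 days: 31 - 14 = 17 days to July 31 -> 141 left
August 2034 has 31 days -> 110 left
September 2034 has 30 days -> 80 left
October 2034 has 31 days -> 49 left
November 2034 has 30 days -> 19 left
December 2034: 19 <= 31 -> lands on December 19

Result: 2034-12-19


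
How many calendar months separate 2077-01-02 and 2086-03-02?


From January 2077 to March 2086
9 years * 12 = 108 months, plus 2 months = 110

110 months


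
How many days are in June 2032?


June 2032

30 days


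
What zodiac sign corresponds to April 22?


Date: April 22
Conventional tropical zodiac dates: Taurus from April 20 onward; Gemini starts May 21
April 22 falls within the Taurus range

Taurus


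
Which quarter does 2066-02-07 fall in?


Month: February (month 2)
Q1: Jan-Mar, Q2: Apr-Jun, Q3: Jul-Sep, Q4: Oct-Dec

Q1


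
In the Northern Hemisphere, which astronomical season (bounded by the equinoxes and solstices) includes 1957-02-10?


Date: February 10
Astronomical Winter (approx.; exact equinox/solstice day varies by year): December 21 to March 19
February 10 falls within the Winter window

Winter


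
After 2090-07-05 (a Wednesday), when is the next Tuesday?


Current: Wednesday
Target: Tuesday
Days ahead: 6

Next Tuesday: 2090-07-11


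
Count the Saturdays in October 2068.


October 2068 has 31 days
Anchor: Jan 1, 2068. With p = 2068 - 1 = 2067: (p + p//4 - p//100 + p//400) mod 7 = (2067 + 516 - 20 + 5) mod 7 = 2568 mod 7 = 6 -> Sunday (Mon=0 ... Sun=6)
Days before October (Jan-Sep): 274; October 1 index = (6 + 274) mod 7 = 0 -> Monday
First Saturday is October 6
Saturdays: 6, 13, 20, 27

4 Saturdays


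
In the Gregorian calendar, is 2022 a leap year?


Gregorian leap year rule: divisible by 4, but not by 100, unless also by 400.
2022 is not divisible by 4 -> not a leap year

No


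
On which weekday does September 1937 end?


September 1937 has 30 days
Anchor: Jan 1, 1937. With p = 1937 - 1 = 1936: (p + p//4 - p//100 + p//400) mod 7 = (1936 + 484 - 19 + 4) mod 7 = 2405 mod 7 = 4 -> Friday (Mon=0 ... Sun=6)
Days before September (Jan-Aug): 243; September 1 index = (4 + 243) mod 7 = 2 -> Wednesday
Last day offset: 30 - 1 = 29 days
Weekday index = (2 + 29) mod 7 = 3

Thursday, September 30


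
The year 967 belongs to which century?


Century = (year - 1) // 100 + 1
= (967 - 1) // 100 + 1
= 966 // 100 + 1
= 9 + 1

10th century


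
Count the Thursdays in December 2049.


December 2049 has 31 days
Anchor: Jan 1, 2049. With p = 2049 - 1 = 2048: (p + p//4 - p//100 + p//400) mod 7 = (2048 + 512 - 20 + 5) mod 7 = 2545 mod 7 = 4 -> Friday (Mon=0 ... Sun=6)
Days before December (Jan-Nov): 334; December 1 index = (4 + 334) mod 7 = 2 -> Wednesday
First Thursday is December 2
Thursdays: 2, 9, 16, 23, 30

5 Thursdays


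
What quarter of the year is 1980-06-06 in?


Month: June (month 6)
Q1: Jan-Mar, Q2: Apr-Jun, Q3: Jul-Sep, Q4: Oct-Dec

Q2


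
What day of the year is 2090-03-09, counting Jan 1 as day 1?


Date: March 9, 2090
Days in months 1 through 2: 59
Plus 9 days in March

Day of year: 68


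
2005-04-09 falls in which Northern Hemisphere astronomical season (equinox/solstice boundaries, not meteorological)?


Date: April 9
Astronomical Spring (approx.; exact equinox/solstice day varies by year): March 20 to June 20
April 9 falls within the Spring window

Spring


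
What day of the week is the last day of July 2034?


July 2034 has 31 days
Anchor: Jan 1, 2034. With p = 2034 - 1 = 2033: (p + p//4 - p//100 + p//400) mod 7 = (2033 + 508 - 20 + 5) mod 7 = 2526 mod 7 = 6 -> Sunday (Mon=0 ... Sun=6)
Days before July (Jan-Jun): 181; July 1 index = (6 + 181) mod 7 = 5 -> Saturday
Last day offset: 31 - 1 = 30 days
Weekday index = (5 + 30) mod 7 = 0

Monday, July 31


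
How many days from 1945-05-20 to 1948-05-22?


From 1945-05-20 to 1948-05-22
1945-05-20: days before May = 31 + 28 + 31 + 30 = 120 (1945 is not a leap year); day of year = 120 + 20 = 140
1948-05-22: days before May = 31 + 29 + 31 + 30 = 121 (1948 is a leap year); day of year = 121 + 22 = 143
Rest of 1945: 365 - 140 = 225
Full years 1946 (365), 1947 (365): 730
Total = 225 + 730 + 143 = 1098

1098 days


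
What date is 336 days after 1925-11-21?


Start: 1925-11-21, add 336 days
November 1925 has 30 days: 30 - 21 = 9 days to November 30 -> 327 left
December 1925 has 31 days -> 296 left
January 1926 has 31 days -> 265 left
February 1926 has 28 days -> 237 left
March 1926 has 31 days -> 206 left
April 1926 has 30 days -> 176 left
May 1926 has 31 days -> 145 left
June 1926 has 30 days -> 115 left
July 1926 has 31 days -> 84 left
August 1926 has 31 days -> 53 left
September 1926 has 30 days -> 23 left
October 1926: 23 <= 31 -> lands on October 23

Result: 1926-10-23


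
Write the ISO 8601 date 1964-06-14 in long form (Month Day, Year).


ISO 1964-06-14 parses as year=1964, month=06, day=14
Month 6 -> June

June 14, 1964


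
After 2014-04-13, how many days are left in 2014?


Day of year: 103 of 365
Remaining = 365 - 103

262 days


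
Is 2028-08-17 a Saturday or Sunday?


Anchor: Jan 1, 2028. With p = 2028 - 1 = 2027: (p + p//4 - p//100 + p//400) mod 7 = (2027 + 506 - 20 + 5) mod 7 = 2518 mod 7 = 5 -> Saturday (Mon=0 ... Sun=6)
Day of year: 230; offset = 229
Weekday index = (5 + 229) mod 7 = 3 -> Thursday
Weekend days: Saturday, Sunday

No


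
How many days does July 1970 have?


July 1970

31 days


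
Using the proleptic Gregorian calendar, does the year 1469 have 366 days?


Gregorian leap year rule: divisible by 4, but not by 100, unless also by 400.
1469 is not divisible by 4 -> not a leap year

No


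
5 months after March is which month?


March is month 3
3 + 5 = 8

August


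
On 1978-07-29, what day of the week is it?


Date: July 29, 1978
Anchor: Jan 1, 1978. With p = 1978 - 1 = 1977: (p + p//4 - p//100 + p//400) mod 7 = (1977 + 494 - 19 + 4) mod 7 = 2456 mod 7 = 6 -> Sunday (Mon=0 ... Sun=6)
Days before July (Jan-Jun): 181; offset = 181 + 29 - 1 = 209
Weekday index = (6 + 209) mod 7 = 5

Day of the week: Saturday


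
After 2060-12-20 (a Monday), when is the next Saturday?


Current: Monday
Target: Saturday
Days ahead: 5

Next Saturday: 2060-12-25


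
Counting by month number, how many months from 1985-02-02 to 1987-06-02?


From February 1985 to June 1987
2 years * 12 = 24 months, plus 4 months = 28

28 months


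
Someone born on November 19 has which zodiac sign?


Date: November 19
Conventional tropical zodiac dates: Scorpio from October 23 onward; Sagittarius starts November 22
November 19 falls within the Scorpio range

Scorpio


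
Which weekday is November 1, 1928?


Target: November 1, 1928
Anchor: Jan 1, 1928. With p = 1928 - 1 = 1927: (p + p//4 - p//100 + p//400) mod 7 = (1927 + 481 - 19 + 4) mod 7 = 2393 mod 7 = 6 -> Sunday (Mon=0 ... Sun=6)
Days before November (Jan-Oct): 305 days
Weekday index = (6 + 305) mod 7 = 3

Thursday


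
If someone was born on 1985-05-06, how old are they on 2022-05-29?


Birth: 1985-05-06
Reference: 2022-05-29
Year difference: 2022 - 1985 = 37

37 years old


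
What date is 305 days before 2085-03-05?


Start: 2085-03-05, subtract 305 days
Back 5 days from March 5 reaches February 28, 2085 -> 300 left
February 2085 has 28 days -> back to January 31, 2085 -> 272 left
January 2085 has 31 days -> back to December 31, 2084 -> 241 left
December 2084 has 31 days -> back to November 30, 2084 -> 210 left
November 2084 has 30 days -> back to October 31, 2084 -> 180 left
October 2084 has 31 days -> back to September 30, 2084 -> 149 left
September 2084 has 30 days -> back to August 31, 2084 -> 119 left
August 2084 has 31 days -> back to July 31, 2084 -> 88 left
July 2084 has 31 days -> back to June 30, 2084 -> 57 left
June 2084 has 30 days -> back to May 31, 2084 -> 27 left
May 2084: 31 - 27 = 4 -> lands on May 4

Result: 2084-05-04


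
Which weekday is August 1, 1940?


Target: August 1, 1940
Anchor: Jan 1, 1940. With p = 1940 - 1 = 1939: (p + p//4 - p//100 + p//400) mod 7 = (1939 + 484 - 19 + 4) mod 7 = 2408 mod 7 = 0 -> Monday (Mon=0 ... Sun=6)
Days before August (Jan-Jul): 213 days
Weekday index = (0 + 213) mod 7 = 3

Thursday


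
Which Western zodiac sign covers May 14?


Date: May 14
Conventional tropical zodiac dates: Taurus from April 20 onward; Gemini starts May 21
May 14 falls within the Taurus range

Taurus


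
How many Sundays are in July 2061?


July 2061 has 31 days
Anchor: Jan 1, 2061. With p = 2061 - 1 = 2060: (p + p//4 - p//100 + p//400) mod 7 = (2060 + 515 - 20 + 5) mod 7 = 2560 mod 7 = 5 -> Saturday (Mon=0 ... Sun=6)
Days before July (Jan-Jun): 181; July 1 index = (5 + 181) mod 7 = 4 -> Friday
First Sunday is July 3
Sundays: 3, 10, 17, 24, 31

5 Sundays


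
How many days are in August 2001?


August 2001

31 days


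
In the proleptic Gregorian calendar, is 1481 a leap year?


Gregorian leap year rule: divisible by 4, but not by 100, unless also by 400.
1481 is not divisible by 4 -> not a leap year

No


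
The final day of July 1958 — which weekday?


July 1958 has 31 days
Anchor: Jan 1, 1958. With p = 1958 - 1 = 1957: (p + p//4 - p//100 + p//400) mod 7 = (1957 + 489 - 19 + 4) mod 7 = 2431 mod 7 = 2 -> Wednesday (Mon=0 ... Sun=6)
Days before July (Jan-Jun): 181; July 1 index = (2 + 181) mod 7 = 1 -> Tuesday
Last day offset: 31 - 1 = 30 days
Weekday index = (1 + 30) mod 7 = 3

Thursday, July 31


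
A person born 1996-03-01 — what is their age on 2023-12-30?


Birth: 1996-03-01
Reference: 2023-12-30
Year difference: 2023 - 1996 = 27

27 years old


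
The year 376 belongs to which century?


Century = (year - 1) // 100 + 1
= (376 - 1) // 100 + 1
= 375 // 100 + 1
= 3 + 1

4th century


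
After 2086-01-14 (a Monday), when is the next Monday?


Current: Monday
Target: Monday
Days ahead: 7

Next Monday: 2086-01-21


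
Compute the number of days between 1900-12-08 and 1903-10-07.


From 1900-12-08 to 1903-10-07
1900-12-08: days before December = 31 + 28 + 31 + 30 + 31 + 30 + 31 + 31 + 30 + 31 + 30 = 334 (1900 is not a leap year); day of year = 334 + 8 = 342
1903-10-07: days before October = 31 + 28 + 31 + 30 + 31 + 30 + 31 + 31 + 30 = 273 (1903 is not a leap year); day of year = 273 + 7 = 280
Rest of 1900: 365 - 342 = 23
Full years 1901 (365), 1902 (365): 730
Total = 23 + 730 + 280 = 1033

1033 days


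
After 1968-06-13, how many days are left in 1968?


Day of year: 165 of 366
Remaining = 366 - 165

201 days


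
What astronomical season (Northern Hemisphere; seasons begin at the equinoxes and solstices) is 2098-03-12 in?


Date: March 12
Astronomical Winter (approx.; exact equinox/solstice day varies by year): December 21 to March 19
March 12 falls within the Winter window

Winter


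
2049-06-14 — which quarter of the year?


Month: June (month 6)
Q1: Jan-Mar, Q2: Apr-Jun, Q3: Jul-Sep, Q4: Oct-Dec

Q2


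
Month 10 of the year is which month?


Month 10 of 12

October


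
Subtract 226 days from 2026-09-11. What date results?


Start: 2026-09-11, subtract 226 days
Back 11 days from September 11 reaches August 31, 2026 -> 215 left
August 2026 has 31 days -> back to July 31, 2026 -> 184 left
July 2026 has 31 days -> back to June 30, 2026 -> 153 left
June 2026 has 30 days -> back to May 31, 2026 -> 123 left
May 2026 has 31 days -> back to April 30, 2026 -> 92 left
April 2026 has 30 days -> back to March 31, 2026 -> 62 left
March 2026 has 31 days -> back to February 28, 2026 -> 31 left
February 2026 has 28 days -> back to January 31, 2026 -> 3 left
January 2026: 31 - 3 = 28 -> lands on January 28

Result: 2026-01-28


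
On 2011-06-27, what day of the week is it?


Date: June 27, 2011
Anchor: Jan 1, 2011. With p = 2011 - 1 = 2010: (p + p//4 - p//100 + p//400) mod 7 = (2010 + 502 - 20 + 5) mod 7 = 2497 mod 7 = 5 -> Saturday (Mon=0 ... Sun=6)
Days before June (Jan-May): 151; offset = 151 + 27 - 1 = 177
Weekday index = (5 + 177) mod 7 = 0

Day of the week: Monday


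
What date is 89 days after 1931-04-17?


Start: 1931-04-17, add 89 days
April 1931 has 30 days: 30 - 17 = 13 days to April 30 -> 76 left
May 1931 has 31 days -> 45 left
June 1931 has 30 days -> 15 left
July 1931: 15 <= 31 -> lands on July 15

Result: 1931-07-15


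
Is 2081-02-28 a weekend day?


Anchor: Jan 1, 2081. With p = 2081 - 1 = 2080: (p + p//4 - p//100 + p//400) mod 7 = (2080 + 520 - 20 + 5) mod 7 = 2585 mod 7 = 2 -> Wednesday (Mon=0 ... Sun=6)
Day of year: 59; offset = 58
Weekday index = (2 + 58) mod 7 = 4 -> Friday
Weekend days: Saturday, Sunday

No


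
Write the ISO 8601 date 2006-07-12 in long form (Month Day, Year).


ISO 2006-07-12 parses as year=2006, month=07, day=12
Month 7 -> July

July 12, 2006


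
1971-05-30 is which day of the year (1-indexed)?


Date: May 30, 1971
Days in months 1 through 4: 120
Plus 30 days in May

Day of year: 150


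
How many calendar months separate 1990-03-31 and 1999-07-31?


From March 1990 to July 1999
9 years * 12 = 108 months, plus 4 months = 112

112 months


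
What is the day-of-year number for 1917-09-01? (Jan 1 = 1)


Date: September 1, 1917
Days in months 1 through 8: 243
Plus 1 days in September

Day of year: 244


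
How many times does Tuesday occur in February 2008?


February 2008 has 29 days
Anchor: Jan 1, 2008. With p = 2008 - 1 = 2007: (p + p//4 - p//100 + p//400) mod 7 = (2007 + 501 - 20 + 5) mod 7 = 2493 mod 7 = 1 -> Tuesday (Mon=0 ... Sun=6)
Days before February (Jan): 31; February 1 index = (1 + 31) mod 7 = 4 -> Friday
First Tuesday is February 5
Tuesdays: 5, 12, 19, 26

4 Tuesdays


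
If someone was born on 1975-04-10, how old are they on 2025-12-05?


Birth: 1975-04-10
Reference: 2025-12-05
Year difference: 2025 - 1975 = 50

50 years old


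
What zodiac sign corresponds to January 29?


Date: January 29
Conventional tropical zodiac dates: Aquarius from January 20 onward; Pisces starts February 19
January 29 falls within the Aquarius range

Aquarius


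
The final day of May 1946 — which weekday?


May 1946 has 31 days
Anchor: Jan 1, 1946. With p = 1946 - 1 = 1945: (p + p//4 - p//100 + p//400) mod 7 = (1945 + 486 - 19 + 4) mod 7 = 2416 mod 7 = 1 -> Tuesday (Mon=0 ... Sun=6)
Days before May (Jan-Apr): 120; May 1 index = (1 + 120) mod 7 = 2 -> Wednesday
Last day offset: 31 - 1 = 30 days
Weekday index = (2 + 30) mod 7 = 4

Friday, May 31


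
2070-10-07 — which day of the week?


Date: October 7, 2070
Anchor: Jan 1, 2070. With p = 2070 - 1 = 2069: (p + p//4 - p//100 + p//400) mod 7 = (2069 + 517 - 20 + 5) mod 7 = 2571 mod 7 = 2 -> Wednesday (Mon=0 ... Sun=6)
Days before October (Jan-Sep): 273; offset = 273 + 7 - 1 = 279
Weekday index = (2 + 279) mod 7 = 1

Day of the week: Tuesday


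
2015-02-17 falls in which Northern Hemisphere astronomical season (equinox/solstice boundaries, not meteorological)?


Date: February 17
Astronomical Winter (approx.; exact equinox/solstice day varies by year): December 21 to March 19
February 17 falls within the Winter window

Winter


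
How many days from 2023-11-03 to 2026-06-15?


From 2023-11-03 to 2026-06-15
2023-11-03: days before November = 31 + 28 + 31 + 30 + 31 + 30 + 31 + 31 + 30 + 31 = 304 (2023 is not a leap year); day of year = 304 + 3 = 307
2026-06-15: days before June = 31 + 28 + 31 + 30 + 31 = 151 (2026 is not a leap year); day of year = 151 + 15 = 166
Rest of 2023: 365 - 307 = 58
Full years 2024 (366), 2025 (365): 731
Total = 58 + 731 + 166 = 955

955 days


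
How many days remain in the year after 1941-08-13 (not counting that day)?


Day of year: 225 of 365
Remaining = 365 - 225

140 days


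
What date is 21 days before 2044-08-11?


Start: 2044-08-11, subtract 21 days
Back 11 days from August 11 reaches July 31, 2044 -> 10 left
July 2044: 31 - 10 = 21 -> lands on July 21

Result: 2044-07-21


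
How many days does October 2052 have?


October 2052

31 days


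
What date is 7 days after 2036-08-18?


Start: 2036-08-18, add 7 days
August 2036 has 31 days; 18 + 7 = 25 stays within August

Result: 2036-08-25


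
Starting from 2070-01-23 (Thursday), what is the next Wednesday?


Current: Thursday
Target: Wednesday
Days ahead: 6

Next Wednesday: 2070-01-29


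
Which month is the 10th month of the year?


Month 10 of 12

October


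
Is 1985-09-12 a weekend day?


Anchor: Jan 1, 1985. With p = 1985 - 1 = 1984: (p + p//4 - p//100 + p//400) mod 7 = (1984 + 496 - 19 + 4) mod 7 = 2465 mod 7 = 1 -> Tuesday (Mon=0 ... Sun=6)
Day of year: 255; offset = 254
Weekday index = (1 + 254) mod 7 = 3 -> Thursday
Weekend days: Saturday, Sunday

No


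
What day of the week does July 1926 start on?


Target: July 1, 1926
Anchor: Jan 1, 1926. With p = 1926 - 1 = 1925: (p + p//4 - p//100 + p//400) mod 7 = (1925 + 481 - 19 + 4) mod 7 = 2391 mod 7 = 4 -> Friday (Mon=0 ... Sun=6)
Days before July (Jan-Jun): 181 days
Weekday index = (4 + 181) mod 7 = 3

Thursday


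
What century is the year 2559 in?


Century = (year - 1) // 100 + 1
= (2559 - 1) // 100 + 1
= 2558 // 100 + 1
= 25 + 1

26th century


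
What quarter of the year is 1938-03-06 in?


Month: March (month 3)
Q1: Jan-Mar, Q2: Apr-Jun, Q3: Jul-Sep, Q4: Oct-Dec

Q1


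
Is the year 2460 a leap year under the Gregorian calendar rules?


Gregorian leap year rule: divisible by 4, but not by 100, unless also by 400.
2460 is divisible by 4 but not 100 -> leap year

Yes


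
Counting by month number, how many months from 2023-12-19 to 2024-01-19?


From December 2023 to January 2024
1 year * 12 = 12 months, minus 11 months = 1

1 month


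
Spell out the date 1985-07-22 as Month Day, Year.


ISO 1985-07-22 parses as year=1985, month=07, day=22
Month 7 -> July

July 22, 1985


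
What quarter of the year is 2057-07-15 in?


Month: July (month 7)
Q1: Jan-Mar, Q2: Apr-Jun, Q3: Jul-Sep, Q4: Oct-Dec

Q3


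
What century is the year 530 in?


Century = (year - 1) // 100 + 1
= (530 - 1) // 100 + 1
= 529 // 100 + 1
= 5 + 1

6th century


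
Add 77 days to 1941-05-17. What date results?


Start: 1941-05-17, add 77 days
May 1941 has 31 days: 31 - 17 = 14 days to May 31 -> 63 left
June 1941 has 30 days -> 33 left
July 1941 has 31 days -> 2 left
August 1941: 2 <= 31 -> lands on August 2

Result: 1941-08-02


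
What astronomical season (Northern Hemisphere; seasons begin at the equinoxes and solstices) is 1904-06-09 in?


Date: June 9
Astronomical Spring (approx.; exact equinox/solstice day varies by year): March 20 to June 20
June 9 falls within the Spring window

Spring


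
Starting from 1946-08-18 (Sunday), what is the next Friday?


Current: Sunday
Target: Friday
Days ahead: 5

Next Friday: 1946-08-23


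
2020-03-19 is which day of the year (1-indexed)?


Date: March 19, 2020
Days in months 1 through 2: 60
Plus 19 days in March

Day of year: 79


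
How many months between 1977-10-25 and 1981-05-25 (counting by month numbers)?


From October 1977 to May 1981
4 years * 12 = 48 months, minus 5 months = 43

43 months


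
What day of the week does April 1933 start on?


Target: April 1, 1933
Anchor: Jan 1, 1933. With p = 1933 - 1 = 1932: (p + p//4 - p//100 + p//400) mod 7 = (1932 + 483 - 19 + 4) mod 7 = 2400 mod 7 = 6 -> Sunday (Mon=0 ... Sun=6)
Days before April (Jan-Mar): 90 days
Weekday index = (6 + 90) mod 7 = 5

Saturday


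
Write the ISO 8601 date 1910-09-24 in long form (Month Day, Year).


ISO 1910-09-24 parses as year=1910, month=09, day=24
Month 9 -> September

September 24, 1910


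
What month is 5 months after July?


July is month 7
7 + 5 = 12

December


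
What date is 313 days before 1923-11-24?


Start: 1923-11-24, subtract 313 days
Back 24 days from November 24 reaches October 31, 1923 -> 289 left
October 1923 has 31 days -> back to September 30, 1923 -> 258 left
September 1923 has 30 days -> back to August 31, 1923 -> 228 left
August 1923 has 31 days -> back to July 31, 1923 -> 197 left
July 1923 has 31 days -> back to June 30, 1923 -> 166 left
June 1923 has 30 days -> back to May 31, 1923 -> 136 left
May 1923 has 31 days -> back to April 30, 1923 -> 105 left
April 1923 has 30 days -> back to March 31, 1923 -> 75 left
March 1923 has 31 days -> back to February 28, 1923 -> 44 left
February 1923 has 28 days -> back to January 31, 1923 -> 16 left
January 1923: 31 - 16 = 15 -> lands on January 15

Result: 1923-01-15
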